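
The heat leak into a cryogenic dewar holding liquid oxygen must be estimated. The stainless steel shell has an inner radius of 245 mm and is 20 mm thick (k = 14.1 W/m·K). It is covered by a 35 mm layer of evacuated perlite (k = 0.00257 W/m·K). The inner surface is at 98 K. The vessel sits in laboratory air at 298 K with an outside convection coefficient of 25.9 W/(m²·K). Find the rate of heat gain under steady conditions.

Q ≈ 14.6 W

Spherical conduction: R = (1/r_in − 1/r_out)/(4πk) per layer; series-sum.
R_stainless steel shell = (1/0.245 − 1/0.265)/(4π×14.1) = 0.001739 K/W
R_evacuated perlite = (1/0.265 − 1/0.3)/(4π×0.00257) = 13.63 K/W
R_outer film = 1/(h·4πr_o²) = 1/(25.9×4π×0.3²) = 0.03414 K/W
R_total = 13.67 K/W
Q = ΔT/R_total = 200/13.67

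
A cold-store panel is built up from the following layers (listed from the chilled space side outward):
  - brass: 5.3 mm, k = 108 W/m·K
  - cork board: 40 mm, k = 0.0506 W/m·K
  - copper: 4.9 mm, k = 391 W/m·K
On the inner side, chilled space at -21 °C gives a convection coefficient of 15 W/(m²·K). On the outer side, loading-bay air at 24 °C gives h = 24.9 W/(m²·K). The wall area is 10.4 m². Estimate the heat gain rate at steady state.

Q ≈ 522 W

Thermal resistances in series:
R_inner film = 1/(h_i·A) = 1/(15×10.4) = 0.00641 K/W
R_brass = L/(kA) = 0.0053/(108×10.4) = 4.719×10^-6 K/W
R_cork board = L/(kA) = 0.04/(0.0506×10.4) = 0.07601 K/W
R_copper = L/(kA) = 0.0049/(391×10.4) = 1.205×10^-6 K/W
R_outer film = 1/(h_o·A) = 1/(24.9×10.4) = 0.003862 K/W
R_total = 0.08629 K/W
Q = ΔT / R_total = 45 / 0.08629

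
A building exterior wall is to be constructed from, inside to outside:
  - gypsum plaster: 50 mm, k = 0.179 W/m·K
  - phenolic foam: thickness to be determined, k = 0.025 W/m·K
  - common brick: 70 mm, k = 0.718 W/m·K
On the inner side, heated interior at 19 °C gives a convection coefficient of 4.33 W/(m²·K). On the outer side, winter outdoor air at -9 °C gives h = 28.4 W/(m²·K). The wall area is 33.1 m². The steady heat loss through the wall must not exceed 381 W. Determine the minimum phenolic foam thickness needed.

Model the wall as resistances in series:
R_inner film = 1/(h_i·A) = 1/(4.33×33.1) = 0.006977 K/W
R_gypsum plaster = L/(kA) = 0.05/(0.179×33.1) = 0.008439 K/W
R_common brick = L/(kA) = 0.07/(0.718×33.1) = 0.002945 K/W
R_outer film = 1/(h_o·A) = 1/(28.4×33.1) = 0.001064 K/W
Sum of the known resistances R_other = 0.01943 K/W
Required total resistance R_tot = ΔT/Q_allow = 28/381 = 0.07349 K/W
R_phenolic foam = R_tot − R_other = 0.05407 K/W
L = R·k·A = 0.05407×0.025×33.1

L ≈ 44.7 mm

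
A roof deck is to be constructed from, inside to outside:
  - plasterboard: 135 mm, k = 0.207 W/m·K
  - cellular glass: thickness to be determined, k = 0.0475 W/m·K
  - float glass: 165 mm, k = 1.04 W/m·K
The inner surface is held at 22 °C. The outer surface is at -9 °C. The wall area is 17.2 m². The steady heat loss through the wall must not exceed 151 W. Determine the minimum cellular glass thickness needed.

Model the wall as resistances in series:
R_plasterboard = L/(kA) = 0.135/(0.207×17.2) = 0.03792 K/W
R_float glass = L/(kA) = 0.165/(1.04×17.2) = 0.009224 K/W
Sum of the known resistances R_other = 0.04714 K/W
Required total resistance R_tot = ΔT/Q_allow = 31/151 = 0.2053 K/W
R_cellular glass = R_tot − R_other = 0.1582 K/W
L = R·k·A = 0.1582×0.0475×17.2

L ≈ 129 mm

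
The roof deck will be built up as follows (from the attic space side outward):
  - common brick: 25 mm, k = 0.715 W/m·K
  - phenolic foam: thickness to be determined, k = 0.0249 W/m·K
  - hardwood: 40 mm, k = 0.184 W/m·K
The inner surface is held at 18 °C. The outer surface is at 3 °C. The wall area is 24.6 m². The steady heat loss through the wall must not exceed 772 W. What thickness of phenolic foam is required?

L ≈ 5.62 mm

Using the resistance-network approach (series):
R_common brick = L/(kA) = 0.025/(0.715×24.6) = 0.001421 K/W
R_hardwood = L/(kA) = 0.04/(0.184×24.6) = 0.008837 K/W
Sum of the known resistances R_other = 0.01026 K/W
Required total resistance R_tot = ΔT/Q_allow = 15/772 = 0.01943 K/W
R_phenolic foam = R_tot − R_other = 0.009172 K/W
L = R·k·A = 0.009172×0.0249×24.6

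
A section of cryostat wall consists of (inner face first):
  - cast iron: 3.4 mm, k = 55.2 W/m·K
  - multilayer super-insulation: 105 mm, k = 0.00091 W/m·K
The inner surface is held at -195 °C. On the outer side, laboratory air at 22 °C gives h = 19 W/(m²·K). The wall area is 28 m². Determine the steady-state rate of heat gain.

Using the resistance-network approach (series):
R_cast iron = L/(kA) = 0.0034/(55.2×28) = 2.2×10^-6 K/W
R_multilayer super-insulation = L/(kA) = 0.105/(0.00091×28) = 4.121 K/W
R_outer film = 1/(h_o·A) = 1/(19×28) = 0.00188 K/W
R_total = 4.123 K/W
Q = ΔT / R_total = 217 / 4.123

Q ≈ 52.6 W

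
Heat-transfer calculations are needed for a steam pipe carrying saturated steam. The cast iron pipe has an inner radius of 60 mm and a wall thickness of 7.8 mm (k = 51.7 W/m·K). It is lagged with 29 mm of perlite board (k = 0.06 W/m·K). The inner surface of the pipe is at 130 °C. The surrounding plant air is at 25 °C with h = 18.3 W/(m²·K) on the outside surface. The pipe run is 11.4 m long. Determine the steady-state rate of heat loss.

Per-layer cylindrical resistances, series-summed:
R_cast iron pipe wall = ln(67.8/60)/(2π×51.7×11.4) = 3.3×10^-5 K/W
R_perlite board = ln(96.8/67.8)/(2π×0.06×11.4) = 0.08285 K/W
R_outer film = 1/(h_o·2πr_oL) = 1/(18.3×2π×0.0968×11.4) = 0.007881 K/W
R_total = 0.09077 K/W
Q = ΔT/R_total = 105/0.09077

Q ≈ 1160 W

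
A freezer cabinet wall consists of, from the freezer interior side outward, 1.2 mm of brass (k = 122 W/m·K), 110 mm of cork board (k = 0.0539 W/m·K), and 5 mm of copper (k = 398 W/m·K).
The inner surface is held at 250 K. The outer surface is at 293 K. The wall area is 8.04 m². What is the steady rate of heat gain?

Using the resistance-network approach (series):
R_brass = L/(kA) = 0.0012/(122×8.04) = 1.223×10^-6 K/W
R_cork board = L/(kA) = 0.11/(0.0539×8.04) = 0.2538 K/W
R_copper = L/(kA) = 0.005/(398×8.04) = 1.563×10^-6 K/W
R_total = 0.2538 K/W
Q = ΔT / R_total = 43 / 0.2538

Q ≈ 169 W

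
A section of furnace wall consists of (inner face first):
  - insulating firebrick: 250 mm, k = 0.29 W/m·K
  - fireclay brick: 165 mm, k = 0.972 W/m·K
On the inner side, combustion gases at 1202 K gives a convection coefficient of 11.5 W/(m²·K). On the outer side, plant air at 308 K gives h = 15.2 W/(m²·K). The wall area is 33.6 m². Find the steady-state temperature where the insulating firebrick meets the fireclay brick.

Model the wall as resistances in series:
R_inner film = 1/(h_i·A) = 1/(11.5×33.6) = 0.002588 K/W
R_insulating firebrick = L/(kA) = 0.25/(0.29×33.6) = 0.02566 K/W
R_fireclay brick = L/(kA) = 0.165/(0.972×33.6) = 0.005052 K/W
R_outer film = 1/(h_o·A) = 1/(15.2×33.6) = 0.001958 K/W
R_total = 0.03526 K/W;  Q = ΔT/R_total = 894/0.03526 = 25360 W
T_interface = T_inner − Q·ΣR(inner→interface) = 1202 − 25400×0.02824

T ≈ 486 K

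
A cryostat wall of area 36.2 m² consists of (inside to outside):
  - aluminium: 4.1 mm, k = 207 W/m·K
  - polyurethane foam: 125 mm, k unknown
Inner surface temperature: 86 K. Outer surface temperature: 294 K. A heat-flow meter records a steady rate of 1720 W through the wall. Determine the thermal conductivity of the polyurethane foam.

k ≈ 0.0286 W/(m·K)

Series thermal resistances:
R_aluminium = L/(kA) = 0.0041/(207×36.2) = 5.471×10^-7 K/W
Sum of known resistances R_other = 5.471×10^-7 K/W
Total R = ΔT/Q = 208/1720 = 0.1209 K/W
R_polyurethane foam = R_total − R_other = 0.1209 K/W
k = L/(R·A) = 0.125/(0.1209×36.2)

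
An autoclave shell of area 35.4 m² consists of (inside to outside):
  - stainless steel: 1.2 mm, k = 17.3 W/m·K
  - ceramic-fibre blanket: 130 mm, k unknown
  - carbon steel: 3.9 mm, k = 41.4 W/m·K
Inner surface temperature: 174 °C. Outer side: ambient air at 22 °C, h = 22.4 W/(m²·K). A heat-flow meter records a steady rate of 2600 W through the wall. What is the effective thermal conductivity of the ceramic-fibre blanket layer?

k ≈ 0.0642 W/(m·K)

Model the wall as resistances in series:
R_stainless steel = L/(kA) = 0.0012/(17.3×35.4) = 1.959×10^-6 K/W
R_carbon steel = L/(kA) = 0.0039/(41.4×35.4) = 2.661×10^-6 K/W
R_outer film = 1/(h_o·A) = 1/(22.4×35.4) = 0.001261 K/W
Sum of known resistances R_other = 0.001266 K/W
Total R = ΔT/Q = 152/2600 = 0.05846 K/W
R_ceramic-fibre blanket = R_total − R_other = 0.0572 K/W
k = L/(R·A) = 0.13/(0.0572×35.4)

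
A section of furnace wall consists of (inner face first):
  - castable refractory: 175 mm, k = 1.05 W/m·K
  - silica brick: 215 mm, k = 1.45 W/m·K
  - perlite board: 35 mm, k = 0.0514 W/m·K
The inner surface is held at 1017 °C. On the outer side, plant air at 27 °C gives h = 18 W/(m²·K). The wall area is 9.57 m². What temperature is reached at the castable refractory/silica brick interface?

T ≈ 860 °C

Treating each layer as a thermal resistance in series:
R_castable refractory = L/(kA) = 0.175/(1.05×9.57) = 0.01742 K/W
R_silica brick = L/(kA) = 0.215/(1.45×9.57) = 0.01549 K/W
R_perlite board = L/(kA) = 0.035/(0.0514×9.57) = 0.07115 K/W
R_outer film = 1/(h_o·A) = 1/(18×9.57) = 0.005805 K/W
R_total = 0.1099 K/W;  Q = ΔT/R_total = 990/0.1099 = 9011 W
T_interface = T_inner − Q·ΣR(inner→interface) = 1017 − 9010×0.01742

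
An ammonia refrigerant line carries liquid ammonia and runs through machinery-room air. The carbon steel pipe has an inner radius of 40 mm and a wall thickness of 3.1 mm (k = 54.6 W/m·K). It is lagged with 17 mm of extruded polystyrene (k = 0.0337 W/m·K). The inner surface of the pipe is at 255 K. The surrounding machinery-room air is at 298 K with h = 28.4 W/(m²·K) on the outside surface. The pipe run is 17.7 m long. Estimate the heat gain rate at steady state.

Cylindrical conduction, so R = ln(r₂/r₁)/(2πkL) per layer, in series:
R_carbon steel pipe wall = ln(43.1/40)/(2π×54.6×17.7) = 1.229×10^-5 K/W
R_extruded polystyrene = ln(60.1/43.1)/(2π×0.0337×17.7) = 0.08871 K/W
R_outer film = 1/(h_o·2πr_oL) = 1/(28.4×2π×0.0601×17.7) = 0.005268 K/W
R_total = 0.09399 K/W
Q = ΔT/R_total = 43/0.09399

Q ≈ 457 W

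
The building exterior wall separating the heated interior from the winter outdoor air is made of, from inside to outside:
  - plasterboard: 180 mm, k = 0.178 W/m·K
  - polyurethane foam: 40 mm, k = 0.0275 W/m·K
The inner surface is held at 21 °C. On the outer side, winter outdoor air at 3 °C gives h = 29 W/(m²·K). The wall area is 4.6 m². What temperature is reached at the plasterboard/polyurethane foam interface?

Model the wall as resistances in series:
R_plasterboard = L/(kA) = 0.18/(0.178×4.6) = 0.2198 K/W
R_polyurethane foam = L/(kA) = 0.04/(0.0275×4.6) = 0.3162 K/W
R_outer film = 1/(h_o·A) = 1/(29×4.6) = 0.007496 K/W
R_total = 0.5435 K/W;  Q = ΔT/R_total = 18/0.5435 = 33.12 W
T_interface = T_inner − Q·ΣR(inner→interface) = 21 − 33.1×0.2198

T ≈ 13.7 °C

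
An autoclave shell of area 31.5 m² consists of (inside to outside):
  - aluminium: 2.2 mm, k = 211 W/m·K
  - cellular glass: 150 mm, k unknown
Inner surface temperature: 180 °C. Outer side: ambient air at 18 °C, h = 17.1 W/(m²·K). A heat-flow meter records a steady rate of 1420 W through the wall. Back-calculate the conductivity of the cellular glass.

k ≈ 0.0424 W/(m·K)

Series thermal resistances:
R_aluminium = L/(kA) = 0.0022/(211×31.5) = 3.31×10^-7 K/W
R_outer film = 1/(h_o·A) = 1/(17.1×31.5) = 0.001856 K/W
Sum of known resistances R_other = 0.001857 K/W
Total R = ΔT/Q = 162/1420 = 0.1141 K/W
R_cellular glass = R_total − R_other = 0.1122 K/W
k = L/(R·A) = 0.15/(0.1122×31.5)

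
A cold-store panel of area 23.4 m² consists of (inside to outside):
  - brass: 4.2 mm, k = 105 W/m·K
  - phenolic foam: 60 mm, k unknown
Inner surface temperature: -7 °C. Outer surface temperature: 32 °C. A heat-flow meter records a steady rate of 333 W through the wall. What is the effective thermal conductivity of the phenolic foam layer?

k ≈ 0.0219 W/(m·K)

Using the resistance-network approach (series):
R_brass = L/(kA) = 0.0042/(105×23.4) = 1.709×10^-6 K/W
Sum of known resistances R_other = 1.709×10^-6 K/W
Total R = ΔT/Q = 39/333 = 0.1171 K/W
R_phenolic foam = R_total − R_other = 0.1171 K/W
k = L/(R·A) = 0.06/(0.1171×23.4)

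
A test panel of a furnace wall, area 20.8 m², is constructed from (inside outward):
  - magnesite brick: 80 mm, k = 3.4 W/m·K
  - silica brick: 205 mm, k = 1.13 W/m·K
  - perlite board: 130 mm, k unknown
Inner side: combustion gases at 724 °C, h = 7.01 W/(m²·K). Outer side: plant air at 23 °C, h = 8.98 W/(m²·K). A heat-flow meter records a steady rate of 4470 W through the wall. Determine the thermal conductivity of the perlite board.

Series thermal resistances:
R_inner film = 1/(h_i·A) = 1/(7.01×20.8) = 0.006858 K/W
R_magnesite brick = L/(kA) = 0.08/(3.4×20.8) = 0.001131 K/W
R_silica brick = L/(kA) = 0.205/(1.13×20.8) = 0.008722 K/W
R_outer film = 1/(h_o·A) = 1/(8.98×20.8) = 0.005354 K/W
Sum of known resistances R_other = 0.02207 K/W
Total R = ΔT/Q = 701/4470 = 0.1568 K/W
R_perlite board = R_total − R_other = 0.1348 K/W
k = L/(R·A) = 0.13/(0.1348×20.8)

k ≈ 0.0464 W/(m·K)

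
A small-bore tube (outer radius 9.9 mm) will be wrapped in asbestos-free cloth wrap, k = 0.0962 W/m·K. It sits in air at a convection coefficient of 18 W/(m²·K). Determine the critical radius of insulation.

r_cr ≈ 5.34 mm

For a cylinder r_cr = k/h = 0.0962/18
r_cr = 5.34 mm; since the bare radius (9.9 mm) is above r_cr, any added insulation will reduce heat loss.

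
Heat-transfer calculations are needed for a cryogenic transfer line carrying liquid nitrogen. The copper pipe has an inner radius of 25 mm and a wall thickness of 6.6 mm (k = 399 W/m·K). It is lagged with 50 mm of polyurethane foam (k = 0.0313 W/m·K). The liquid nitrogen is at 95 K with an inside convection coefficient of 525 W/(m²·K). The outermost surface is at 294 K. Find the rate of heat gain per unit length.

q′ ≈ 41.1 W/m

For a radial system each layer contributes R = ln(r_out/r_in)/(2πkL); films add R = 1/(hA).
R_inner film = 1/(h_i·2πr₁L) = 1/(525×2π×0.025×1) = 0.01213 K/W
R_copper pipe wall = ln(31.6/25)/(2π×399×1) = 9.345×10^-5 K/W
R_polyurethane foam = ln(81.6/31.6)/(2π×0.0313×1) = 4.824 K/W
R_total = 4.836 K/W
Q = ΔT/R_total = 199/4.836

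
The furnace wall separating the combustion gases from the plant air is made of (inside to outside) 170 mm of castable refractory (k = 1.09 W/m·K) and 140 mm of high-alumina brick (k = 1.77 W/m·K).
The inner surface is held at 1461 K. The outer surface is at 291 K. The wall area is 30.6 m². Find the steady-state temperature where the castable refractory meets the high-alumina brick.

Model the wall as resistances in series:
R_castable refractory = L/(kA) = 0.17/(1.09×30.6) = 0.005097 K/W
R_high-alumina brick = L/(kA) = 0.14/(1.77×30.6) = 0.002585 K/W
R_total = 0.007682 K/W;  Q = ΔT/R_total = 1170/0.007682 = 152300 W
T_interface = T_inner − Q·ΣR(inner→interface) = 1461 − 152000×0.005097

T ≈ 685 K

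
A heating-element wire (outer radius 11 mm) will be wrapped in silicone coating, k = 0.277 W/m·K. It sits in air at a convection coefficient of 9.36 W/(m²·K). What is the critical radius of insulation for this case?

r_cr ≈ 29.6 mm

For a cylinder r_cr = k/h = 0.277/9.36
r_cr = 29.6 mm; since the bare radius (11 mm) is below r_cr, adding a thin layer of insulation will *increase* heat loss.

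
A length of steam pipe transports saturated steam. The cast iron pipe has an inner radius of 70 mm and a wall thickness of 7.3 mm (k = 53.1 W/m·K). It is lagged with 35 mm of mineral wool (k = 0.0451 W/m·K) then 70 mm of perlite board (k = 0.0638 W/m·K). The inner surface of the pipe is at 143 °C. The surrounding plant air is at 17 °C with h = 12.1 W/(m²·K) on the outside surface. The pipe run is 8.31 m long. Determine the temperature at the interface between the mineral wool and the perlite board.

T ≈ 79.1 °C

Treating each annulus and film as a series resistance:
R_cast iron pipe wall = ln(77.3/70)/(2π×53.1×8.31) = 3.578×10^-5 K/W
R_mineral wool = ln(112.3/77.3)/(2π×0.0451×8.31) = 0.1586 K/W
R_perlite board = ln(182.3/112.3)/(2π×0.0638×8.31) = 0.1454 K/W
R_outer film = 1/(h_o·2πr_oL) = 1/(12.1×2π×0.1823×8.31) = 0.008683 K/W
R_total = 0.3128 K/W
Q = ΔT/R_total = 126/0.3128
Q = 403 W
T_interface = T_inner − Q·ΣR(inner→interface) = 143 − 403×0.1586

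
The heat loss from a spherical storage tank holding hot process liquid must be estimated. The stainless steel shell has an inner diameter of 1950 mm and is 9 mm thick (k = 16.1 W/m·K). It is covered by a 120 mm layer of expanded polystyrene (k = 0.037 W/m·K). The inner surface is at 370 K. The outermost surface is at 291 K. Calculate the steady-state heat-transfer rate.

Spherical conduction: R = (1/r_in − 1/r_out)/(4πk) per layer; series-sum.
R_stainless steel shell = (1/0.975 − 1/0.984)/(4π×16.1) = 4.637×10^-5 K/W
R_expanded polystyrene = (1/0.984 − 1/1.104)/(4π×0.037) = 0.2376 K/W
R_total = 0.2376 K/W
Q = ΔT/R_total = 79/0.2376

Q ≈ 332 W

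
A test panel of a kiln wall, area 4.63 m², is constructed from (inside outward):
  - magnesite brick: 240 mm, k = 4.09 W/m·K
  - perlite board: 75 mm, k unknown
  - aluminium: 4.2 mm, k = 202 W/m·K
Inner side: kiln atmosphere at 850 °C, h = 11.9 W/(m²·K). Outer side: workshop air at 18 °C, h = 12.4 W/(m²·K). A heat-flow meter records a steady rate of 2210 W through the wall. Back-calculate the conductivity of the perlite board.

k ≈ 0.0494 W/(m·K)

Thermal resistances in series:
R_inner film = 1/(h_i·A) = 1/(11.9×4.63) = 0.01815 K/W
R_magnesite brick = L/(kA) = 0.24/(4.09×4.63) = 0.01267 K/W
R_aluminium = L/(kA) = 0.0042/(202×4.63) = 4.491×10^-6 K/W
R_outer film = 1/(h_o·A) = 1/(12.4×4.63) = 0.01742 K/W
Sum of known resistances R_other = 0.04825 K/W
Total R = ΔT/Q = 832/2210 = 0.3765 K/W
R_perlite board = R_total − R_other = 0.3282 K/W
k = L/(R·A) = 0.075/(0.3282×4.63)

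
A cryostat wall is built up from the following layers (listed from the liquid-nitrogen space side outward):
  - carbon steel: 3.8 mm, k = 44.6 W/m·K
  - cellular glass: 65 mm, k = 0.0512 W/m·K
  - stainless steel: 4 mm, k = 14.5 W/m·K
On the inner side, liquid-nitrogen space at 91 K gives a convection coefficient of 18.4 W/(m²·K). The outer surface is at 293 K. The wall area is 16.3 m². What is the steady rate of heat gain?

Treating each layer as a thermal resistance in series:
R_inner film = 1/(h_i·A) = 1/(18.4×16.3) = 0.003334 K/W
R_carbon steel = L/(kA) = 0.0038/(44.6×16.3) = 5.227×10^-6 K/W
R_cellular glass = L/(kA) = 0.065/(0.0512×16.3) = 0.07789 K/W
R_stainless steel = L/(kA) = 0.004/(14.5×16.3) = 1.692×10^-5 K/W
R_total = 0.08124 K/W
Q = ΔT / R_total = 202 / 0.08124

Q ≈ 2490 W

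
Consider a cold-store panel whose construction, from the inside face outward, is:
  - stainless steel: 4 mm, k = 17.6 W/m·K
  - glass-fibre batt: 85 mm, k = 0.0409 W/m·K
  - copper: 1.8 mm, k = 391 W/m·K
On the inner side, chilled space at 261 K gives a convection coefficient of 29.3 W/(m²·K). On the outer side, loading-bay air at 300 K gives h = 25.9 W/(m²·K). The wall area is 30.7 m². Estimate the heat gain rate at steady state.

Q ≈ 557 W

Treating each layer as a thermal resistance in series:
R_inner film = 1/(h_i·A) = 1/(29.3×30.7) = 0.001112 K/W
R_stainless steel = L/(kA) = 0.004/(17.6×30.7) = 7.403×10^-6 K/W
R_glass-fibre batt = L/(kA) = 0.085/(0.0409×30.7) = 0.0677 K/W
R_copper = L/(kA) = 0.0018/(391×30.7) = 1.5×10^-7 K/W
R_outer film = 1/(h_o·A) = 1/(25.9×30.7) = 0.001258 K/W
R_total = 0.07007 K/W
Q = ΔT / R_total = 39 / 0.07007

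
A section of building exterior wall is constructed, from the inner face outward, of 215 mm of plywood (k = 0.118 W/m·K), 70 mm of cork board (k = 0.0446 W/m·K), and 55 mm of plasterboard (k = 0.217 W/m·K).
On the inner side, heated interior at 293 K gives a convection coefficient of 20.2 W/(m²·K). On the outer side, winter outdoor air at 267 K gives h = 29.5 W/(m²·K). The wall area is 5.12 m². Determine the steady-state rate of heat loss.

Q ≈ 35.7 W

Thermal resistances in series:
R_inner film = 1/(h_i·A) = 1/(20.2×5.12) = 0.009669 K/W
R_plywood = L/(kA) = 0.215/(0.118×5.12) = 0.3559 K/W
R_cork board = L/(kA) = 0.07/(0.0446×5.12) = 0.3065 K/W
R_plasterboard = L/(kA) = 0.055/(0.217×5.12) = 0.0495 K/W
R_outer film = 1/(h_o·A) = 1/(29.5×5.12) = 0.006621 K/W
R_total = 0.7282 K/W
Q = ΔT / R_total = 26 / 0.7282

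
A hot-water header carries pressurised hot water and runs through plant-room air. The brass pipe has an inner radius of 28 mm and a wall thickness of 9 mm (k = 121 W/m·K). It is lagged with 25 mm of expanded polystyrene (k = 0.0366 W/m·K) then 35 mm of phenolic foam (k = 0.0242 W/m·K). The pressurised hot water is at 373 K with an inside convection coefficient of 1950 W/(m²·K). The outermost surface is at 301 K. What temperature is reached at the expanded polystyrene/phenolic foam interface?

Per-layer cylindrical resistances, series-summed:
R_inner film = 1/(h_i·2πr₁L) = 1/(1950×2π×0.028×1) = 0.002915 K/W
R_brass pipe wall = ln(37/28)/(2π×121×1) = 3.666×10^-4 K/W
R_expanded polystyrene = ln(62/37)/(2π×0.0366×1) = 2.245 K/W
R_phenolic foam = ln(97/62)/(2π×0.0242×1) = 2.944 K/W
R_total = 5.192 K/W
Q = ΔT/R_total = 72/5.192
Q = 13.9 W/m
T_interface = T_inner − Q·ΣR(inner→interface) = 373 − 13.9×2.248

T ≈ 342 K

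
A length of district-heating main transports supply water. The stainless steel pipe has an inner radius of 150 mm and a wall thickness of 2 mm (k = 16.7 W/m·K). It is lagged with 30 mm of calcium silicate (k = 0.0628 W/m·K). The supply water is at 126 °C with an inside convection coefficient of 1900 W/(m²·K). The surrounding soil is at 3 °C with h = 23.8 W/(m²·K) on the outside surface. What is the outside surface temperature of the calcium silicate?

Radial resistances (cylindrical: R_cond = ln(r_o/r_i)/(2πkL), R_conv = 1/(h·2πrL)):
R_inner film = 1/(h_i·2πr₁L) = 1/(1900×2π×0.15×1) = 5.584×10^-4 K/W
R_stainless steel pipe wall = ln(152/150)/(2π×16.7×1) = 1.262×10^-4 K/W
R_calcium silicate = ln(182/152)/(2π×0.0628×1) = 0.4565 K/W
R_outer film = 1/(h_o·2πr_oL) = 1/(23.8×2π×0.182×1) = 0.03674 K/W
R_total = 0.4939 K/W
Q = ΔT/R_total = 123/0.4939
Q = 249 W/m
T_interface = T_inner − Q·ΣR(inner→interface) = 126 − 249×0.4572

T ≈ 12.1 °C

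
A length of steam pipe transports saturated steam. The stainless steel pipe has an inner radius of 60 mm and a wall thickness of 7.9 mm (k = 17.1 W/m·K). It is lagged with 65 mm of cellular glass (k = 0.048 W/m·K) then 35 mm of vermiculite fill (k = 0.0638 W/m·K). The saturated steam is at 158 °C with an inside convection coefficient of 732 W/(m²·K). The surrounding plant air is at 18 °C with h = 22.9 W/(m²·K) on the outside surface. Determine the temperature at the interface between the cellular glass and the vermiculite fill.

T ≈ 48.6 °C

Per-layer cylindrical resistances, series-summed:
R_inner film = 1/(h_i·2πr₁L) = 1/(732×2π×0.06×1) = 0.003624 K/W
R_stainless steel pipe wall = ln(67.9/60)/(2π×17.1×1) = 0.001151 K/W
R_cellular glass = ln(132.9/67.9)/(2π×0.048×1) = 2.227 K/W
R_vermiculite fill = ln(167.9/132.9)/(2π×0.0638×1) = 0.5832 K/W
R_outer film = 1/(h_o·2πr_oL) = 1/(22.9×2π×0.1679×1) = 0.04139 K/W
R_total = 2.856 K/W
Q = ΔT/R_total = 140/2.856
Q = 49 W/m
T_interface = T_inner − Q·ΣR(inner→interface) = 158 − 49×2.231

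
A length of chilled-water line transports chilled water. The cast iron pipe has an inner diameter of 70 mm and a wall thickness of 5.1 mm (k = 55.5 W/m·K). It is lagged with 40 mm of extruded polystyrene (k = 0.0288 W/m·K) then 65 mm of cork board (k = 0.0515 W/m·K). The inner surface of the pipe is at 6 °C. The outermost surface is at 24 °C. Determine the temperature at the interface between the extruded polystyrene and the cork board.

For a radial system each layer contributes R = ln(r_out/r_in)/(2πkL); films add R = 1/(hA).
R_cast iron pipe wall = ln(40.1/35)/(2π×55.5×1) = 3.901×10^-4 K/W
R_extruded polystyrene = ln(80.1/40.1)/(2π×0.0288×1) = 3.824 K/W
R_cork board = ln(145.1/80.1)/(2π×0.0515×1) = 1.836 K/W
R_total = 5.66 K/W
Q = ΔT/R_total = 18/5.66
Q = 3.18 W/m
T_interface = T_inner + Q·ΣR(inner→interface) = 6 + 3.18×3.824

T ≈ 18.2 °C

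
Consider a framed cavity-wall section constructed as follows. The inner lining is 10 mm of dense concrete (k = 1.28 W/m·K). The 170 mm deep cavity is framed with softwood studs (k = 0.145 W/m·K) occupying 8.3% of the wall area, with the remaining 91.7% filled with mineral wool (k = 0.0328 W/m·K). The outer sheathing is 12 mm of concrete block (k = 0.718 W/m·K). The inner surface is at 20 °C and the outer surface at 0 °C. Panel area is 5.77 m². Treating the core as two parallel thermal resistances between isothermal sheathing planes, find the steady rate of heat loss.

Q ≈ 28.4 W

Sheathing layers in series; stud and cavity paths in parallel between them.
R_inner = 0.01/(1.28×5.77) = 0.001354 K/W
R_stud  = 0.17/(0.145×0.083×5.77) = 2.448 K/W
R_cav   = 0.17/(0.0328×0.917×5.77) = 0.9796 K/W
1/R_core = 1/R_stud + 1/R_cav → R_core = 0.6996 K/W
R_outer = 0.012/(0.718×5.77) = 0.002897 K/W
R_total = 0.7039 K/W
Q = ΔT/R_total = 20/0.7039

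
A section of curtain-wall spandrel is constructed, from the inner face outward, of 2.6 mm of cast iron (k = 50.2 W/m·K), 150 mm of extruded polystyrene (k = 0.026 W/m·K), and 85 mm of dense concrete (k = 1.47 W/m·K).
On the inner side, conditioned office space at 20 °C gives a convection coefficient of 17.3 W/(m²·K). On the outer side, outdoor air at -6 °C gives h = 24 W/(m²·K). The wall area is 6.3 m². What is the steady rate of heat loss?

Model the wall as resistances in series:
R_inner film = 1/(h_i·A) = 1/(17.3×6.3) = 0.009175 K/W
R_cast iron = L/(kA) = 0.0026/(50.2×6.3) = 8.221×10^-6 K/W
R_extruded polystyrene = L/(kA) = 0.15/(0.026×6.3) = 0.9158 K/W
R_dense concrete = L/(kA) = 0.085/(1.47×6.3) = 0.009178 K/W
R_outer film = 1/(h_o·A) = 1/(24×6.3) = 0.006614 K/W
R_total = 0.9407 K/W
Q = ΔT / R_total = 26 / 0.9407

Q ≈ 27.6 W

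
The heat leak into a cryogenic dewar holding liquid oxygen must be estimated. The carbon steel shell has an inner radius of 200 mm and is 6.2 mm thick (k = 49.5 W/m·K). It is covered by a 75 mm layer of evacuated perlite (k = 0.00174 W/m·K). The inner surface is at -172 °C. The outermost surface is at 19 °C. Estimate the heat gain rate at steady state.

For a spherical shell R = (1/r₁ − 1/r₂)/(4πk); film R = 1/(h·4πr²). In series:
R_carbon steel shell = (1/0.2 − 1/0.2062)/(4π×49.5) = 2.417×10^-4 K/W
R_evacuated perlite = (1/0.2062 − 1/0.2812)/(4π×0.00174) = 59.16 K/W
R_total = 59.16 K/W
Q = ΔT/R_total = 191/59.16

Q ≈ 3.23 W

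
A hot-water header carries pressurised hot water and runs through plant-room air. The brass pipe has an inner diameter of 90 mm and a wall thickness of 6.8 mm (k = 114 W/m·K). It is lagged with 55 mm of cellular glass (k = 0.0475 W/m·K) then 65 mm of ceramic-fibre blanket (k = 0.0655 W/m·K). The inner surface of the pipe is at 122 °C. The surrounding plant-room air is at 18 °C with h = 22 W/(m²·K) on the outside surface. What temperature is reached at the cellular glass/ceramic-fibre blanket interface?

For a radial system each layer contributes R = ln(r_out/r_in)/(2πkL); films add R = 1/(hA).
R_brass pipe wall = ln(51.8/45)/(2π×114×1) = 1.965×10^-4 K/W
R_cellular glass = ln(106.8/51.8)/(2π×0.0475×1) = 2.424 K/W
R_ceramic-fibre blanket = ln(171.8/106.8)/(2π×0.0655×1) = 1.155 K/W
R_outer film = 1/(h_o·2πr_oL) = 1/(22×2π×0.1718×1) = 0.04211 K/W
R_total = 3.622 K/W
Q = ΔT/R_total = 104/3.622
Q = 28.7 W/m
T_interface = T_inner − Q·ΣR(inner→interface) = 122 − 28.7×2.425

T ≈ 52.4 °C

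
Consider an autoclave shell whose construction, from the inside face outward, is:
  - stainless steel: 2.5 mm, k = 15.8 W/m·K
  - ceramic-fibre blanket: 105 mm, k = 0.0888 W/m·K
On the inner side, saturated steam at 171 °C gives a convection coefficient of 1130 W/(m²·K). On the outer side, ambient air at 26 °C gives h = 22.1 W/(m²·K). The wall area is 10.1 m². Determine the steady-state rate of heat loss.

Treating each layer as a thermal resistance in series:
R_inner film = 1/(h_i·A) = 1/(1130×10.1) = 8.762×10^-5 K/W
R_stainless steel = L/(kA) = 0.0025/(15.8×10.1) = 1.567×10^-5 K/W
R_ceramic-fibre blanket = L/(kA) = 0.105/(0.0888×10.1) = 0.1171 K/W
R_outer film = 1/(h_o·A) = 1/(22.1×10.1) = 0.00448 K/W
R_total = 0.1217 K/W
Q = ΔT / R_total = 145 / 0.1217

Q ≈ 1190 W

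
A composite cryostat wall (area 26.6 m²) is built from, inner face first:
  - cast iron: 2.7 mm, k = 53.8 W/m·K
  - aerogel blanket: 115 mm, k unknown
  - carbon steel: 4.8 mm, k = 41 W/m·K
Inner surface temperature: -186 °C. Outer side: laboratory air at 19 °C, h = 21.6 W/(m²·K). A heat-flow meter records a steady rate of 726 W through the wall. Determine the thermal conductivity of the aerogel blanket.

k ≈ 0.0154 W/(m·K)

Treating each layer as a thermal resistance in series:
R_cast iron = L/(kA) = 0.0027/(53.8×26.6) = 1.887×10^-6 K/W
R_carbon steel = L/(kA) = 0.0048/(41×26.6) = 4.401×10^-6 K/W
R_outer film = 1/(h_o·A) = 1/(21.6×26.6) = 0.00174 K/W
Sum of known resistances R_other = 0.001747 K/W
Total R = ΔT/Q = 205/726 = 0.2824 K/W
R_aerogel blanket = R_total − R_other = 0.2806 K/W
k = L/(R·A) = 0.115/(0.2806×26.6)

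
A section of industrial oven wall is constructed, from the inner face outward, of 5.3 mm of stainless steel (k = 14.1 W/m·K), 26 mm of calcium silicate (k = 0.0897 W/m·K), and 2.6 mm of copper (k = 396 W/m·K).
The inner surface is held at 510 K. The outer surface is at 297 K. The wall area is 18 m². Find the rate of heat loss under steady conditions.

Series thermal resistances:
R_stainless steel = L/(kA) = 0.0053/(14.1×18) = 2.088×10^-5 K/W
R_calcium silicate = L/(kA) = 0.026/(0.0897×18) = 0.0161 K/W
R_copper = L/(kA) = 0.0026/(396×18) = 3.648×10^-7 K/W
R_total = 0.01612 K/W
Q = ΔT / R_total = 213 / 0.01612

Q ≈ 13200 W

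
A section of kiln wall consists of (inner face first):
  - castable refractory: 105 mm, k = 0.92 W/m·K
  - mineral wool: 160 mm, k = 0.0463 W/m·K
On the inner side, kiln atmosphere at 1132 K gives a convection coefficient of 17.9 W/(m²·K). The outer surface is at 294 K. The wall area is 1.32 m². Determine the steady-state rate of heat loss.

Q ≈ 305 W

Thermal resistances in series:
R_inner film = 1/(h_i·A) = 1/(17.9×1.32) = 0.04232 K/W
R_castable refractory = L/(kA) = 0.105/(0.92×1.32) = 0.08646 K/W
R_mineral wool = L/(kA) = 0.16/(0.0463×1.32) = 2.618 K/W
R_total = 2.747 K/W
Q = ΔT / R_total = 838 / 2.747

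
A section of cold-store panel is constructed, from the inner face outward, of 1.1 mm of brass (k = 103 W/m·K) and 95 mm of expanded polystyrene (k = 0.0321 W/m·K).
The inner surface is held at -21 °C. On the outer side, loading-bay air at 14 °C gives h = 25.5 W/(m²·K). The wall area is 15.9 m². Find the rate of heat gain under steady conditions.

Series thermal resistances:
R_brass = L/(kA) = 0.0011/(103×15.9) = 6.717×10^-7 K/W
R_expanded polystyrene = L/(kA) = 0.095/(0.0321×15.9) = 0.1861 K/W
R_outer film = 1/(h_o·A) = 1/(25.5×15.9) = 0.002466 K/W
R_total = 0.1886 K/W
Q = ΔT / R_total = 35 / 0.1886

Q ≈ 186 W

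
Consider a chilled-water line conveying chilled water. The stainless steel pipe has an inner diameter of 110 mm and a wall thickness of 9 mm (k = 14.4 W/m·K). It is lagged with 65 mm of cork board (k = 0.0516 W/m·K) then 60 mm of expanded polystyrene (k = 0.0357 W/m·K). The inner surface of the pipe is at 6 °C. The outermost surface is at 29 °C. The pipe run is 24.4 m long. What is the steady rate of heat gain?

Q ≈ 145 W

For a radial system each layer contributes R = ln(r_out/r_in)/(2πkL); films add R = 1/(hA).
R_stainless steel pipe wall = ln(64/55)/(2π×14.4×24.4) = 6.865×10^-5 K/W
R_cork board = ln(129/64)/(2π×0.0516×24.4) = 0.0886 K/W
R_expanded polystyrene = ln(189/129)/(2π×0.0357×24.4) = 0.06978 K/W
R_total = 0.1585 K/W
Q = ΔT/R_total = 23/0.1585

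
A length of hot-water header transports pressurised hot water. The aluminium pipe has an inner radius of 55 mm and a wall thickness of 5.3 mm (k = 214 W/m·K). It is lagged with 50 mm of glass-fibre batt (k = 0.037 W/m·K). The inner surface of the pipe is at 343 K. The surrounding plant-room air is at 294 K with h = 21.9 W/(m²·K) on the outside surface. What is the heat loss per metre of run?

Treating each annulus and film as a series resistance:
R_aluminium pipe wall = ln(60.3/55)/(2π×214×1) = 6.842×10^-5 K/W
R_glass-fibre batt = ln(110.3/60.3)/(2π×0.037×1) = 2.598 K/W
R_outer film = 1/(h_o·2πr_oL) = 1/(21.9×2π×0.1103×1) = 0.06589 K/W
R_total = 2.664 K/W
Q = ΔT/R_total = 49/2.664

q′ ≈ 18.4 W/m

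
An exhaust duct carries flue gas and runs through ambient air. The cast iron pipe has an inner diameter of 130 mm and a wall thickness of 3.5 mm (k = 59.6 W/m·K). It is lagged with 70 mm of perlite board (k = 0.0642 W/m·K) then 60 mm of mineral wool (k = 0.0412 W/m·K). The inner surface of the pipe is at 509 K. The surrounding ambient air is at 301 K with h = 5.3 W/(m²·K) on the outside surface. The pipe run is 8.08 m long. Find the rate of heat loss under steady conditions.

Q ≈ 511 W

Cylindrical conduction, so R = ln(r₂/r₁)/(2πkL) per layer, in series:
R_cast iron pipe wall = ln(68.5/65)/(2π×59.6×8.08) = 1.733×10^-5 K/W
R_perlite board = ln(138.5/68.5)/(2π×0.0642×8.08) = 0.216 K/W
R_mineral wool = ln(198.5/138.5)/(2π×0.0412×8.08) = 0.1721 K/W
R_outer film = 1/(h_o·2πr_oL) = 1/(5.3×2π×0.1985×8.08) = 0.01872 K/W
R_total = 0.4068 K/W
Q = ΔT/R_total = 208/0.4068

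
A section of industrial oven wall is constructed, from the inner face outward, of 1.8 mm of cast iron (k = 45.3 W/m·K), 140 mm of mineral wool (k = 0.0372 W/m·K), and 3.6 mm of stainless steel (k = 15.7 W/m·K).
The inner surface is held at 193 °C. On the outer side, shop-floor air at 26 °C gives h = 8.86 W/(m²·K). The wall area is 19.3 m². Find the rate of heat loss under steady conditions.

Model the wall as resistances in series:
R_cast iron = L/(kA) = 0.0018/(45.3×19.3) = 2.059×10^-6 K/W
R_mineral wool = L/(kA) = 0.14/(0.0372×19.3) = 0.195 K/W
R_stainless steel = L/(kA) = 0.0036/(15.7×19.3) = 1.188×10^-5 K/W
R_outer film = 1/(h_o·A) = 1/(8.86×19.3) = 0.005848 K/W
R_total = 0.2009 K/W
Q = ΔT / R_total = 167 / 0.2009

Q ≈ 831 W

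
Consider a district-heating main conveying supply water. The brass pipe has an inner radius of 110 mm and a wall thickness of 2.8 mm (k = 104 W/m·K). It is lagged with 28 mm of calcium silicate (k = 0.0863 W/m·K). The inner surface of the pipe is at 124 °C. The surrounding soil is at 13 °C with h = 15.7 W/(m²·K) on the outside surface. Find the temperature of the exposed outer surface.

T ≈ 29.6 °C

Per-layer cylindrical resistances, series-summed:
R_brass pipe wall = ln(112.8/110)/(2π×104×1) = 3.847×10^-5 K/W
R_calcium silicate = ln(140.8/112.8)/(2π×0.0863×1) = 0.4089 K/W
R_outer film = 1/(h_o·2πr_oL) = 1/(15.7×2π×0.1408×1) = 0.072 K/W
R_total = 0.4809 K/W
Q = ΔT/R_total = 111/0.4809
Q = 231 W/m
T_interface = T_inner − Q·ΣR(inner→interface) = 124 − 231×0.4089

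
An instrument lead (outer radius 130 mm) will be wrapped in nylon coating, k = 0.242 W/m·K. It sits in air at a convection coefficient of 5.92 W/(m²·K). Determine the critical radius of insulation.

For a cylinder r_cr = k/h = 0.242/5.92
r_cr = 40.9 mm; since the bare radius (130 mm) is above r_cr, any added insulation will reduce heat loss.

r_cr ≈ 40.9 mm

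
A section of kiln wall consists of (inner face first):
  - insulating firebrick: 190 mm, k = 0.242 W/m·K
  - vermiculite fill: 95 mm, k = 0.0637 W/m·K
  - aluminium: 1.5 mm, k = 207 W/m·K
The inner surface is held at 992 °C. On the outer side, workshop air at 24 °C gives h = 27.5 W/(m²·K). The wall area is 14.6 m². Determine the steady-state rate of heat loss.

Q ≈ 6110 W

Treating each layer as a thermal resistance in series:
R_insulating firebrick = L/(kA) = 0.19/(0.242×14.6) = 0.05378 K/W
R_vermiculite fill = L/(kA) = 0.095/(0.0637×14.6) = 0.1021 K/W
R_aluminium = L/(kA) = 0.0015/(207×14.6) = 4.963×10^-7 K/W
R_outer film = 1/(h_o·A) = 1/(27.5×14.6) = 0.002491 K/W
R_total = 0.1584 K/W
Q = ΔT / R_total = 968 / 0.1584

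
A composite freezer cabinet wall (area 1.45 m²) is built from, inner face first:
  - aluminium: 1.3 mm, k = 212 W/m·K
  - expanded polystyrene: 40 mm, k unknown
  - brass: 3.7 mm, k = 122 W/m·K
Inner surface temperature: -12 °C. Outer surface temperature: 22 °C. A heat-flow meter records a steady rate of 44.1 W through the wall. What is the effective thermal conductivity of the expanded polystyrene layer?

k ≈ 0.0358 W/(m·K)

Thermal resistances in series:
R_aluminium = L/(kA) = 0.0013/(212×1.45) = 4.229×10^-6 K/W
R_brass = L/(kA) = 0.0037/(122×1.45) = 2.092×10^-5 K/W
Sum of known resistances R_other = 2.514×10^-5 K/W
Total R = ΔT/Q = 34/44.1 = 0.771 K/W
R_expanded polystyrene = R_total − R_other = 0.7709 K/W
k = L/(R·A) = 0.04/(0.7709×1.45)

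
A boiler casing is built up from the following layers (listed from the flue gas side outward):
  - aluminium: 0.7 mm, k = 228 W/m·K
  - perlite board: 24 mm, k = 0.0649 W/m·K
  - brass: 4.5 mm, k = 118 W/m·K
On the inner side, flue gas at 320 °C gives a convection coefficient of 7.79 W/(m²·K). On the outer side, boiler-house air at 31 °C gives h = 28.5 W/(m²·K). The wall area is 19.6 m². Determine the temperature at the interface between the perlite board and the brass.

T ≈ 50 °C

Model the wall as resistances in series:
R_inner film = 1/(h_i·A) = 1/(7.79×19.6) = 0.006549 K/W
R_aluminium = L/(kA) = 0.0007/(228×19.6) = 1.566×10^-7 K/W
R_perlite board = L/(kA) = 0.024/(0.0649×19.6) = 0.01887 K/W
R_brass = L/(kA) = 0.0045/(118×19.6) = 1.946×10^-6 K/W
R_outer film = 1/(h_o·A) = 1/(28.5×19.6) = 0.00179 K/W
R_total = 0.02721 K/W;  Q = ΔT/R_total = 289/0.02721 = 10620 W
T_interface = T_inner − Q·ΣR(inner→interface) = 320 − 10600×0.02542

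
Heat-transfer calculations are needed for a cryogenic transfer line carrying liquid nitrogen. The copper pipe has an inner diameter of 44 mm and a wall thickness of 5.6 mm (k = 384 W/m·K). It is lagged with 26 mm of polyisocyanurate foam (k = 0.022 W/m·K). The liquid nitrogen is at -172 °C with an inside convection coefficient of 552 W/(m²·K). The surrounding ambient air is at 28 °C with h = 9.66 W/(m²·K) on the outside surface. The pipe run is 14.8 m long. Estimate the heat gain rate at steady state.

Radial resistances (cylindrical: R_cond = ln(r_o/r_i)/(2πkL), R_conv = 1/(h·2πrL)):
R_inner film = 1/(h_i·2πr₁L) = 1/(552×2π×0.022×14.8) = 8.855×10^-4 K/W
R_copper pipe wall = ln(27.6/22)/(2π×384×14.8) = 6.351×10^-6 K/W
R_polyisocyanurate foam = ln(53.6/27.6)/(2π×0.022×14.8) = 0.3244 K/W
R_outer film = 1/(h_o·2πr_oL) = 1/(9.66×2π×0.0536×14.8) = 0.02077 K/W
R_total = 0.3461 K/W
Q = ΔT/R_total = 200/0.3461

Q ≈ 578 W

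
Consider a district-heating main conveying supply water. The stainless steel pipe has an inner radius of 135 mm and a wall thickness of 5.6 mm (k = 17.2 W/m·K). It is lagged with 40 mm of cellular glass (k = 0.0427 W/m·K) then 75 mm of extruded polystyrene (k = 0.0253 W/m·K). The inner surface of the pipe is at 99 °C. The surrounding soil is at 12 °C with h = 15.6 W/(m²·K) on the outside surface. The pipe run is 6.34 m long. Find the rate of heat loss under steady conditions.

Q ≈ 175 W

Treating each annulus and film as a series resistance:
R_stainless steel pipe wall = ln(140.6/135)/(2π×17.2×6.34) = 5.932×10^-5 K/W
R_cellular glass = ln(180.6/140.6)/(2π×0.0427×6.34) = 0.1472 K/W
R_extruded polystyrene = ln(255.6/180.6)/(2π×0.0253×6.34) = 0.3446 K/W
R_outer film = 1/(h_o·2πr_oL) = 1/(15.6×2π×0.2556×6.34) = 0.006296 K/W
R_total = 0.4982 K/W
Q = ΔT/R_total = 87/0.4982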